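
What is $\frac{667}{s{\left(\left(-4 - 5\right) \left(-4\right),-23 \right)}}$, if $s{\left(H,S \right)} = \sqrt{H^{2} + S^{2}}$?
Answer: $\frac{667 \sqrt{73}}{365} \approx 15.613$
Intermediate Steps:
$\frac{667}{s{\left(\left(-4 - 5\right) \left(-4\right),-23 \right)}} = \frac{667}{\sqrt{\left(\left(-4 - 5\right) \left(-4\right)\right)^{2} + \left(-23\right)^{2}}} = \frac{667}{\sqrt{\left(\left(-9\right) \left(-4\right)\right)^{2} + 529}} = \frac{667}{\sqrt{36^{2} + 529}} = \frac{667}{\sqrt{1296 + 529}} = \frac{667}{\sqrt{1825}} = \frac{667}{5 \sqrt{73}} = 667 \frac{\sqrt{73}}{365} = \frac{667 \sqrt{73}}{365}$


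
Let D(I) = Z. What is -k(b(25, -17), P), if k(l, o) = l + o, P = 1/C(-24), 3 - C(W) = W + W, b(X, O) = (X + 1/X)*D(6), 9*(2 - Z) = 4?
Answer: -149063/3825 ≈ -38.971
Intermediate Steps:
Z = 14/9 (Z = 2 - 1/9*4 = 2 - 4/9 = 14/9 ≈ 1.5556)
D(I) = 14/9
b(X, O) = 14*X/9 + 14/(9*X) (b(X, O) = (X + 1/X)*(14/9) = 14*X/9 + 14/(9*X))
C(W) = 3 - 2*W (C(W) = 3 - (W + W) = 3 - 2*W)
P = 1/51 (P = 1/(3 - 2*(-24)) = 1/(3 + 48) = 1/51 ≈ 0.019608)
-k(b(25, -17), P) = -((14/9)*(1 + 25**2)/25 + 1/51) = -((14/9)*(1/25)*(1 + 625) + 1/51) = -((14/9)*(1/25)*626 + 1/51) = -(8764/225 + 1/51) = -1*149063/3825 = -149063/3825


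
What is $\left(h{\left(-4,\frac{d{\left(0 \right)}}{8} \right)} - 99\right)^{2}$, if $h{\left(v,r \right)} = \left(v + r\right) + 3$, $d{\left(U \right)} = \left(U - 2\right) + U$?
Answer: $\frac{160801}{16} \approx 10050.0$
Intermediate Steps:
$d{\left(U \right)} = -2 + 2 U$ ($d{\left(U \right)} = \left(-2 + U\right) + U = -2 + 2 U$)
$h{\left(v,r \right)} = 3 + r + v$ ($h{\left(v,r \right)} = \left(r + v\right) + 3 = 3 + r + v$)
$\left(h{\left(-4,\frac{d{\left(0 \right)}}{8} \right)} - 99\right)^{2} = \left(\left(3 + \frac{-2 + 2 \cdot 0}{8} - 4\right) - 99\right)^{2} = \left(\left(3 + \left(-2 + 0\right) \frac{1}{8} - 4\right) - 99\right)^{2} = \left(\left(3 - \frac{1}{4} - 4\right) - 99\right)^{2} = \left(- \frac{5}{4} - 99\right)^{2} = \left(- \frac{401}{4}\right)^{2} = \frac{160801}{16}$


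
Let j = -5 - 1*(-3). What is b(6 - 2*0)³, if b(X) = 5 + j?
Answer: 27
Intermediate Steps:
j = -2 (j = -5 + 3 = -2)
b(X) = 3 (b(X) = 5 - 2 = 3)
b(6 - 2*0)³ = 3³ = 27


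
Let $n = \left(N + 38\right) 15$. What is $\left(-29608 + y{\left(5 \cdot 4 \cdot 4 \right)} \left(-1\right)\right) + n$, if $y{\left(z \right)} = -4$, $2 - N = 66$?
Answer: $-29994$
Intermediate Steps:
$N = -64$ ($N = 2 - 66 = -64$)
$n = -390$ ($n = \left(-64 + 38\right) 15 = \left(-26\right) 15 = -390$)
$\left(-29608 + y{\left(5 \cdot 4 \cdot 4 \right)} \left(-1\right)\right) + n = \left(-29608 - -4\right) - 390 = \left(-29608 + 4\right) - 390 = -29604 - 390 = -29994$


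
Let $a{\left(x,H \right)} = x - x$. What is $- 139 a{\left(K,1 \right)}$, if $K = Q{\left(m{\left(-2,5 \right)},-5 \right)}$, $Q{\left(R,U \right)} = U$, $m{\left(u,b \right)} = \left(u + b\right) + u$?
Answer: $0$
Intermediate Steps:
$m{\left(u,b \right)} = b + 2 u$ ($m{\left(u,b \right)} = \left(b + u\right) + u = b + 2 u$)
$K = -5$
$a{\left(x,H \right)} = 0$
$- 139 a{\left(K,1 \right)} = \left(-139\right) 0 = 0$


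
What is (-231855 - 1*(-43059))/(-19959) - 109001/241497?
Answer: 14472705551/1606679541 ≈ 9.0078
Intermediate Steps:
(-231855 - 1*(-43059))/(-19959) - 109001/241497 = (-231855 + 43059)*(-1/19959) - 109001*1/241497 = -188796*(-1/19959) - 109001/241497 = 62932/6653 - 109001/241497 = 14472705551/1606679541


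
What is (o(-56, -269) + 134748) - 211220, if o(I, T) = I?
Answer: -76528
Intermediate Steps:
(o(-56, -269) + 134748) - 211220 = (-56 + 134748) - 211220 = 134692 - 211220 = -76528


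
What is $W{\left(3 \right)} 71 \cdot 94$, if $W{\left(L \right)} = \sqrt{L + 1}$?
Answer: $13348$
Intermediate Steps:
$W{\left(L \right)} = \sqrt{1 + L}$
$W{\left(3 \right)} 71 \cdot 94 = \sqrt{1 + 3} \cdot 71 \cdot 94 = \sqrt{4} \cdot 71 \cdot 94 = 2 \cdot 71 \cdot 94 = 142 \cdot 94 = 13348$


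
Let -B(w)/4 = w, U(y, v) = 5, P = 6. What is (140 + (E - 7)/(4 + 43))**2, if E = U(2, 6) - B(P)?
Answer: 43586404/2209 ≈ 19731.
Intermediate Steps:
B(w) = -4*w
E = 29 (E = 5 - (-4)*6 = 5 - 1*(-24) = 5 + 24 = 29)
(140 + (E - 7)/(4 + 43))**2 = (140 + (29 - 7)/(4 + 43))**2 = (140 + 22/47)**2 = (6602/47)**2 = 43586404/2209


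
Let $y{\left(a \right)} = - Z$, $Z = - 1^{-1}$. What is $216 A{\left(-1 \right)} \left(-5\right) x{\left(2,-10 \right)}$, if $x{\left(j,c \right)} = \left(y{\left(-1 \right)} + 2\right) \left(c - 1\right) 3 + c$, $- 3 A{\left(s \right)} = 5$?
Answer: $-196200$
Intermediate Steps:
$Z = -1$ ($Z = \left(-1\right) 1 = -1$)
$A{\left(s \right)} = - \frac{5}{3}$ ($A{\left(s \right)} = \left(- \frac{1}{3}\right) 5 = - \frac{5}{3}$)
$y{\left(a \right)} = 1$ ($y{\left(a \right)} = \left(-1\right) \left(-1\right) = 1$)
$x{\left(j,c \right)} = -9 + 10 c$ ($x{\left(j,c \right)} = \left(1 + 2\right) \left(c - 1\right) 3 + c = 3 \left(-1 + c\right) 3 + c = \left(-3 + 3 c\right) 3 + c = \left(-9 + 9 c\right) + c = -9 + 10 c$)
$216 A{\left(-1 \right)} \left(-5\right) x{\left(2,-10 \right)} = 216 \left(\left(- \frac{5}{3}\right) \left(-5\right)\right) \left(-9 + 10 \left(-10\right)\right) = 216 \cdot \frac{25}{3} \left(-9 - 100\right) = 1800 \left(-109\right) = -196200$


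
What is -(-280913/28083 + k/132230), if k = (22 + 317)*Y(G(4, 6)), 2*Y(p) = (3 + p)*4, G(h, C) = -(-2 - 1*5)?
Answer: 3695472325/371341509 ≈ 9.9517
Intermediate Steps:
G(h, C) = 7 (G(h, C) = -(-2 - 5) = -1*(-7) = 7)
Y(p) = 6 + 2*p (Y(p) = ((3 + p)*4)/2 = (12 + 4*p)/2 = 6 + 2*p)
k = 6780 (k = (22 + 317)*(6 + 2*7) = 339*(6 + 14) = 339*20 = 6780)
-(-280913/28083 + k/132230) = -(-280913/28083 + 6780/132230) = -(-280913*1/28083 + 6780*(1/132230)) = -(-280913/28083 + 678/13223) = -1*(-3695472325/371341509) = 3695472325/371341509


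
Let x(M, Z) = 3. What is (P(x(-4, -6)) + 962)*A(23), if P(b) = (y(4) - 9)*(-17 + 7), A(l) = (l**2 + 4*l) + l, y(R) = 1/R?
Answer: 675878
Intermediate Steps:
y(R) = 1/R
A(l) = l**2 + 5*l
P(b) = 175/2 (P(b) = (1/4 - 9)*(-17 + 7) = (1/4 - 9)*(-10) = -35/4*(-10) = 175/2)
(P(x(-4, -6)) + 962)*A(23) = (175/2 + 962)*(23*(5 + 23)) = 2099*(23*28)/2 = (2099/2)*644 = 675878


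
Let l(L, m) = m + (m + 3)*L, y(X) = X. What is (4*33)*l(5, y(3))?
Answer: 4356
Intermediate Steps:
l(L, m) = m + L*(3 + m) (l(L, m) = m + (3 + m)*L = m + L*(3 + m))
(4*33)*l(5, y(3)) = (4*33)*(3 + 3*5 + 5*3) = 132*(3 + 15 + 15) = 132*33 = 4356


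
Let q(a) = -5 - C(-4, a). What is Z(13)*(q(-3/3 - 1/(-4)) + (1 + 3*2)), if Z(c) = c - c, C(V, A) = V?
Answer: 0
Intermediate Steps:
Z(c) = 0
q(a) = -1 (q(a) = -5 - 1*(-4) = -5 + 4 = -1)
Z(13)*(q(-3/3 - 1/(-4)) + (1 + 3*2)) = 0*(-1 + (1 + 3*2)) = 0*(-1 + (1 + 6)) = 0*(-1 + 7) = 0*6 = 0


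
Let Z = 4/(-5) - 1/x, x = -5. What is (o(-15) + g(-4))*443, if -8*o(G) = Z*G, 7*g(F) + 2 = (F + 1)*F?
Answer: 7531/56 ≈ 134.48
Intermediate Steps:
Z = -3/5 (Z = 4/(-5) - 1/(-5) = 4*(-1/5) - 1*(-1/5) = -4/5 + 1/5 = -3/5 ≈ -0.60000)
g(F) = -2/7 + F*(1 + F)/7 (g(F) = -2/7 + ((F + 1)*F)/7 = -2/7 + ((1 + F)*F)/7 = -2/7 + (F*(1 + F))/7 = -2/7 + F*(1 + F)/7)
o(G) = 3*G/40 (o(G) = -(-3)*G/40 = 3*G/40)
(o(-15) + g(-4))*443 = ((3/40)*(-15) + (-2/7 + (1/7)*(-4) + (1/7)*(-4)**2))*443 = (-9/8 + (-2/7 - 4/7 + (1/7)*16))*443 = (-9/8 + (-2/7 - 4/7 + 16/7))*443 = (-9/8 + 10/7)*443 = (17/56)*443 = 7531/56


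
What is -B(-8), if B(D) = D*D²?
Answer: 512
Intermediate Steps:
B(D) = D³
-B(-8) = -1*(-8)³ = -1*(-512) = 512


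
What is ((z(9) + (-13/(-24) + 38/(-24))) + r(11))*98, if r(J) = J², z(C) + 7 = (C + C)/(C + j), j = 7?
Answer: 67081/6 ≈ 11180.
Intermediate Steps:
z(C) = -7 + 2*C/(7 + C) (z(C) = -7 + (C + C)/(C + 7) = -7 + (2*C)/(7 + C) = -7 + 2*C/(7 + C))
((z(9) + (-13/(-24) + 38/(-24))) + r(11))*98 = (((-49 - 5*9)/(7 + 9) + (-13/(-24) + 38/(-24))) + 11²)*98 = (((-49 - 45)/16 + (-13*(-1/24) + 38*(-1/24))) + 121)*98 = (((1/16)*(-94) + (13/24 - 19/12)) + 121)*98 = ((-47/8 - 25/24) + 121)*98 = (-83/12 + 121)*98 = (1369/12)*98 = 67081/6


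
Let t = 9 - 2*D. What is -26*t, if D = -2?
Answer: -338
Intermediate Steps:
t = 13 (t = 9 - 2*(-2) = 9 + 4 = 13)
-26*t = -26*13 = -338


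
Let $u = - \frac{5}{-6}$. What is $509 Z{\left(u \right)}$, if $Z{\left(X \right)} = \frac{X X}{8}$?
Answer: $\frac{12725}{288} \approx 44.184$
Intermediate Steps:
$u = \frac{5}{6}$ ($u = \left(-5\right) \left(- \frac{1}{6}\right) = \frac{5}{6} \approx 0.83333$)
$Z{\left(X \right)} = \frac{X^{2}}{8}$ ($Z{\left(X \right)} = X^{2} \cdot \frac{1}{8} = \frac{X^{2}}{8}$)
$509 Z{\left(u \right)} = 509 \frac{\left(\frac{5}{6}\right)^{2}}{8} = 509 \cdot \frac{1}{8} \cdot \frac{25}{36} = 509 \cdot \frac{25}{288} = \frac{12725}{288}$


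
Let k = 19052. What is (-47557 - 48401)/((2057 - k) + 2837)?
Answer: 47979/7079 ≈ 6.7776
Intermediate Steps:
(-47557 - 48401)/((2057 - k) + 2837) = (-47557 - 48401)/((2057 - 1*19052) + 2837) = -95958/((2057 - 19052) + 2837) = -95958/(-16995 + 2837) = -95958/(-14158) = -95958*(-1/14158) = 47979/7079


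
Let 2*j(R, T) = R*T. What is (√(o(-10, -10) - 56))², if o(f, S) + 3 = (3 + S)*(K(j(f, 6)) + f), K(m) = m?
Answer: 221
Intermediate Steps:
j(R, T) = R*T/2 (j(R, T) = (R*T)/2 = R*T/2)
o(f, S) = -3 + 4*f*(3 + S) (o(f, S) = -3 + (3 + S)*((½)*f*6 + f) = -3 + (3 + S)*(3*f + f) = -3 + (3 + S)*(4*f) = -3 + 4*f*(3 + S))
(√(o(-10, -10) - 56))² = (√((-3 + 12*(-10) + 4*(-10)*(-10)) - 56))² = (√((-3 - 120 + 400) - 56))² = (√(277 - 56))² = (√221)² = 221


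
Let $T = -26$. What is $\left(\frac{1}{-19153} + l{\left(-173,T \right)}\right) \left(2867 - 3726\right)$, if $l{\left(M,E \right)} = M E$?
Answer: $- \frac{74003015787}{19153} \approx -3.8638 \cdot 10^{6}$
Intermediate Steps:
$l{\left(M,E \right)} = E M$
$\left(\frac{1}{-19153} + l{\left(-173,T \right)}\right) \left(2867 - 3726\right) = \left(\frac{1}{-19153} - -4498\right) \left(2867 - 3726\right) = \left(- \frac{1}{19153} + 4498\right) \left(-859\right) = \frac{86150193}{19153} \left(-859\right) = - \frac{74003015787}{19153}$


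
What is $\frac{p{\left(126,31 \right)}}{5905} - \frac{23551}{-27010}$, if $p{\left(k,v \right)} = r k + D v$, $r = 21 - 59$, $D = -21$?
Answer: $- \frac{1567747}{31898810} \approx -0.049147$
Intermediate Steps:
$r = -38$
$p{\left(k,v \right)} = - 38 k - 21 v$
$\frac{p{\left(126,31 \right)}}{5905} - \frac{23551}{-27010} = \frac{\left(-38\right) 126 - 651}{5905} - \frac{23551}{-27010} = \left(-4788 - 651\right) \frac{1}{5905} - - \frac{23551}{27010} = \left(-5439\right) \frac{1}{5905} + \frac{23551}{27010} = - \frac{5439}{5905} + \frac{23551}{27010} = - \frac{1567747}{31898810}$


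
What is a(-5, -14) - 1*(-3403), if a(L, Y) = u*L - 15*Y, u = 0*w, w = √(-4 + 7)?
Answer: 3613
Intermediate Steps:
w = √3 ≈ 1.7320
u = 0 (u = 0*√3 = 0)
a(L, Y) = -15*Y (a(L, Y) = 0*L - 15*Y = 0 - 15*Y = -15*Y)
a(-5, -14) - 1*(-3403) = -15*(-14) - 1*(-3403) = 210 + 3403 = 3613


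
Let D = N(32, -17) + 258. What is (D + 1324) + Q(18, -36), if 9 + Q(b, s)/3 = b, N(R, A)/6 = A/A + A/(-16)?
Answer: 12971/8 ≈ 1621.4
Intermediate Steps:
N(R, A) = 6 - 3*A/8 (N(R, A) = 6*(A/A + A/(-16)) = 6*(1 + A*(-1/16)) = 6*(1 - A/16) = 6 - 3*A/8)
Q(b, s) = -27 + 3*b
D = 2163/8 (D = (6 - 3/8*(-17)) + 258 = (6 + 51/8) + 258 = 99/8 + 258 = 2163/8 ≈ 270.38)
(D + 1324) + Q(18, -36) = (2163/8 + 1324) + (-27 + 3*18) = 12755/8 + (-27 + 54) = 12755/8 + 27 = 12971/8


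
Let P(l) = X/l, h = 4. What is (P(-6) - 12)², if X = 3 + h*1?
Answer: 6241/36 ≈ 173.36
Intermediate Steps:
X = 7 (X = 3 + 4*1 = 3 + 4 = 7)
P(l) = 7/l
(P(-6) - 12)² = (7/(-6) - 12)² = (7*(-⅙) - 12)² = (-7/6 - 12)² = (-79/6)² = 6241/36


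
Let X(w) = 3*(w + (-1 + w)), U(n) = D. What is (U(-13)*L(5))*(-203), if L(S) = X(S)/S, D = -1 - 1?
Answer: 10962/5 ≈ 2192.4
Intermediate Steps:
D = -2
U(n) = -2
X(w) = -3 + 6*w (X(w) = 3*(-1 + 2*w) = -3 + 6*w)
L(S) = (-3 + 6*S)/S
(U(-13)*L(5))*(-203) = -2*(6 - 3/5)*(-203) = -2*(6 - 3*⅕)*(-203) = -2*(6 - ⅗)*(-203) = -2*27/5*(-203) = -54/5*(-203) = 10962/5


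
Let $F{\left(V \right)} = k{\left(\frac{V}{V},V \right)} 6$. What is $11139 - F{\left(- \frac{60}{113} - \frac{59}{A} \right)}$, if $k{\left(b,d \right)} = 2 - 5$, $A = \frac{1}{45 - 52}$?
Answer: $11157$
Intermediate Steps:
$A = - \frac{1}{7}$ ($A = \frac{1}{-7} = - \frac{1}{7} \approx -0.14286$)
$k{\left(b,d \right)} = -3$
$F{\left(V \right)} = -18$ ($F{\left(V \right)} = \left(-3\right) 6 = -18$)
$11139 - F{\left(- \frac{60}{113} - \frac{59}{A} \right)} = 11139 - -18 = 11139 + 18 = 11157$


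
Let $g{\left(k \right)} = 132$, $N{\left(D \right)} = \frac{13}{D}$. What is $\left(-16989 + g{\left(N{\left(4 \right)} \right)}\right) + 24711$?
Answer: $7854$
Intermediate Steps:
$\left(-16989 + g{\left(N{\left(4 \right)} \right)}\right) + 24711 = \left(-16989 + 132\right) + 24711 = -16857 + 24711 = 7854$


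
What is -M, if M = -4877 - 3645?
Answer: 8522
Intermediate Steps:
M = -8522
-M = -1*(-8522) = 8522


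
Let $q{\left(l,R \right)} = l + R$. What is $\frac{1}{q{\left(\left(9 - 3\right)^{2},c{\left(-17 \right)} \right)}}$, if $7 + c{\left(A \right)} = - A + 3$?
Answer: $\frac{1}{49} \approx 0.020408$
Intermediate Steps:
$c{\left(A \right)} = -4 - A$ ($c{\left(A \right)} = -7 - \left(-3 + A\right) = -4 - A$)
$q{\left(l,R \right)} = R + l$
$\frac{1}{q{\left(\left(9 - 3\right)^{2},c{\left(-17 \right)} \right)}} = \frac{1}{\left(-4 - -17\right) + \left(9 - 3\right)^{2}} = \frac{1}{\left(-4 + 17\right) + 6^{2}} = \frac{1}{13 + 36} = \frac{1}{49}$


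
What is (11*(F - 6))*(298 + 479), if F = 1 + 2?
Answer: -25641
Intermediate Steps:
F = 3
(11*(F - 6))*(298 + 479) = (11*(3 - 6))*(298 + 479) = (11*(-3))*777 = -33*777 = -25641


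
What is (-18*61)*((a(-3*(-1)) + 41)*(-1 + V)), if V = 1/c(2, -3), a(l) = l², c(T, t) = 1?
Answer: 0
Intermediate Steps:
V = 1 (V = 1/1 = 1)
(-18*61)*((a(-3*(-1)) + 41)*(-1 + V)) = (-18*61)*(((-3*(-1))² + 41)*(-1 + 1)) = -1098*(3² + 41)*0 = -1098*(9 + 41)*0 = -54900*0 = -1098*0 = 0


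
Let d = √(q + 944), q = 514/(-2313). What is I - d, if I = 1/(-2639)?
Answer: -1/2639 - √8494/3 ≈ -30.721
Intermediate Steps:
q = -2/9 (q = 514*(-1/2313) = -2/9 ≈ -0.22222)
I = -1/2639 ≈ -0.00037893
d = √8494/3 (d = √(-2/9 + 944) = √(8494/9) = √8494/3 ≈ 30.721)
I - d = -1/2639 - √8494/3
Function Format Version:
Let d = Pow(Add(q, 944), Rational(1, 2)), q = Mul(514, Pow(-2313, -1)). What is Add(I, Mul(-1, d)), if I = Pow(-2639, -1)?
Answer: Add(Rational(-1, 2639), Mul(Rational(-1, 3), Pow(8494, Rational(1, 2)))) ≈ -30.721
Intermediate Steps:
q = Rational(-2, 9) (q = Mul(514, Rational(-1, 2313)) = Rational(-2, 9) ≈ -0.22222)
I = Rational(-1, 2639) ≈ -0.00037893
d = Mul(Rational(1, 3), Pow(8494, Rational(1, 2))) (d = Pow(Add(Rational(-2, 9), 944), Rational(1, 2)) = Pow(Rational(8494, 9), Rational(1, 2)) = Mul(Rational(1, 3), Pow(8494, Rational(1, 2))) ≈ 30.721)
Add(I, Mul(-1, d)) = Add(Rational(-1, 2639), Mul(-1, Mul(Rational(1, 3), Pow(8494, Rational(1, 2))))) = Add(Rational(-1, 2639), Mul(Rational(-1, 3), Pow(8494, Rational(1, 2))))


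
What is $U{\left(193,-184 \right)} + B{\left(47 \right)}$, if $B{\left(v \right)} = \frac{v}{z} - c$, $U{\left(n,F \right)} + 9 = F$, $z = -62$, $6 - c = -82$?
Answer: $- \frac{17469}{62} \approx -281.76$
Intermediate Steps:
$c = 88$ ($c = 6 - -82 = 6 + 82 = 88$)
$U{\left(n,F \right)} = -9 + F$
$B{\left(v \right)} = -88 - \frac{v}{62}$ ($B{\left(v \right)} = \frac{v}{-62} - 88 = v \left(- \frac{1}{62}\right) - 88 = - \frac{v}{62} - 88 = -88 - \frac{v}{62}$)
$U{\left(193,-184 \right)} + B{\left(47 \right)} = \left(-9 - 184\right) - \frac{5503}{62} = -193 - \frac{5503}{62} = - \frac{17469}{62}$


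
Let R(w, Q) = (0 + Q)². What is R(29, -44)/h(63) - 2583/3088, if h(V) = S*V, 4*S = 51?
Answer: 15614293/9921744 ≈ 1.5737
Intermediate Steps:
S = 51/4 (S = (¼)*51 = 51/4 ≈ 12.750)
h(V) = 51*V/4
R(w, Q) = Q²
R(29, -44)/h(63) - 2583/3088 = (-44)²/(((51/4)*63)) - 2583/3088 = 1936/(3213/4) - 2583*1/3088 = 1936*(4/3213) - 2583/3088 = 7744/3213 - 2583/3088 = 15614293/9921744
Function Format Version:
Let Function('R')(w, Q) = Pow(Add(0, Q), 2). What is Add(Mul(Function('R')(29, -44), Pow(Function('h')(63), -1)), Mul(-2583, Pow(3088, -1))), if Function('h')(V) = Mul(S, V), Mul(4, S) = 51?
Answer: Rational(15614293, 9921744) ≈ 1.5737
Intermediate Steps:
S = Rational(51, 4) (S = Mul(Rational(1, 4), 51) = Rational(51, 4) ≈ 12.750)
Function('h')(V) = Mul(Rational(51, 4), V)
Function('R')(w, Q) = Pow(Q, 2)
Add(Mul(Function('R')(29, -44), Pow(Function('h')(63), -1)), Mul(-2583, Pow(3088, -1))) = Add(Mul(Pow(-44, 2), Pow(Mul(Rational(51, 4), 63), -1)), Mul(-2583, Pow(3088, -1))) = Add(Mul(1936, Pow(Rational(3213, 4), -1)), Mul(-2583, Rational(1, 3088))) = Add(Mul(1936, Rational(4, 3213)), Rational(-2583, 3088)) = Add(Rational(7744, 3213), Rational(-2583, 3088)) = Rational(15614293, 9921744)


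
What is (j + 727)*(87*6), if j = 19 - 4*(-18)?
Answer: 426996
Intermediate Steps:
j = 91 (j = 19 + 72 = 91)
(j + 727)*(87*6) = (91 + 727)*(87*6) = 818*522 = 426996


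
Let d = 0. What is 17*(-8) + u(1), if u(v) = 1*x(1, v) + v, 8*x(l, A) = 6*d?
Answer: -135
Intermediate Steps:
x(l, A) = 0 (x(l, A) = (6*0)/8 = (⅛)*0 = 0)
u(v) = v (u(v) = 1*0 + v = 0 + v = v)
17*(-8) + u(1) = 17*(-8) + 1 = -136 + 1 = -135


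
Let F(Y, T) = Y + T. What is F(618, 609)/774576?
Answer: 409/258192 ≈ 0.0015841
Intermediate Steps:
F(Y, T) = T + Y
F(618, 609)/774576 = (609 + 618)/774576 = 1227*(1/774576) = 409/258192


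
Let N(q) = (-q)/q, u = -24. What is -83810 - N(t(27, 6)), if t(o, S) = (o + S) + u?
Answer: -83809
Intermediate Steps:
t(o, S) = -24 + S + o (t(o, S) = (o + S) - 24 = (S + o) - 24 = -24 + S + o)
N(q) = -1
-83810 - N(t(27, 6)) = -83810 - 1*(-1) = -83810 + 1 = -83809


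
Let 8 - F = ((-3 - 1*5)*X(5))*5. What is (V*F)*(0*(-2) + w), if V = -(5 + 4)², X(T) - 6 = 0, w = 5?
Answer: -100440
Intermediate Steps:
X(T) = 6 (X(T) = 6 + 0 = 6)
V = -81 (V = -1*9² = -1*81 = -81)
F = 248 (F = 8 - (-3 - 1*5)*6*5 = 8 - (-3 - 5)*6*5 = 8 - (-8*6)*5 = 8 - (-48)*5 = 8 - 1*(-240) = 8 + 240 = 248)
(V*F)*(0*(-2) + w) = (-81*248)*(0*(-2) + 5) = -20088*(0 + 5) = -20088*5 = -100440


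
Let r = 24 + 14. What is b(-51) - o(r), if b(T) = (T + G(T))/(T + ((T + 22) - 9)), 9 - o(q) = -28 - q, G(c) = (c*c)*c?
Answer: 126027/89 ≈ 1416.0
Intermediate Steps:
G(c) = c³ (G(c) = c²*c = c³)
r = 38
o(q) = 37 + q (o(q) = 9 - (-28 - q) = 9 + (28 + q) = 37 + q)
b(T) = (T + T³)/(13 + 2*T) (b(T) = (T + T³)/(T + ((T + 22) - 9)) = (T + T³)/(T + ((22 + T) - 9)) = (T + T³)/(T + (13 + T)) = (T + T³)/(13 + 2*T))
b(-51) - o(r) = (-51 + (-51)³)/(13 + 2*(-51)) - (37 + 38) = (-51 - 132651)/(13 - 102) - 1*75 = -132702/(-89) - 75 = -1/89*(-132702) - 75 = 132702/89 - 75 = 126027/89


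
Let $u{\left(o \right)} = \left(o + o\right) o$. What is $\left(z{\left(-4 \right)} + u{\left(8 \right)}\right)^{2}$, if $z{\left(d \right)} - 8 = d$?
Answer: $17424$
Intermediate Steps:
$z{\left(d \right)} = 8 + d$
$u{\left(o \right)} = 2 o^{2}$ ($u{\left(o \right)} = 2 o o = 2 o^{2}$)
$\left(z{\left(-4 \right)} + u{\left(8 \right)}\right)^{2} = \left(\left(8 - 4\right) + 2 \cdot 8^{2}\right)^{2} = \left(4 + 2 \cdot 64\right)^{2} = \left(4 + 128\right)^{2} = 132^{2} = 17424$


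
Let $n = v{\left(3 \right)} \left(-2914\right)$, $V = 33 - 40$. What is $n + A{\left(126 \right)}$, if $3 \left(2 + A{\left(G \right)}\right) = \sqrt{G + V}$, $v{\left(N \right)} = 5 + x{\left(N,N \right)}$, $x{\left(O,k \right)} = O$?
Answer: $-23314 + \frac{\sqrt{119}}{3} \approx -23310.0$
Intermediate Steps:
$V = -7$ ($V = 33 - 40 = -7$)
$v{\left(N \right)} = 5 + N$
$A{\left(G \right)} = -2 + \frac{\sqrt{-7 + G}}{3}$ ($A{\left(G \right)} = -2 + \frac{\sqrt{G - 7}}{3} = -2 + \frac{\sqrt{-7 + G}}{3}$)
$n = -23312$ ($n = \left(5 + 3\right) \left(-2914\right) = 8 \left(-2914\right) = -23312$)
$n + A{\left(126 \right)} = -23312 - \left(2 - \frac{\sqrt{-7 + 126}}{3}\right) = -23312 - \left(2 - \frac{\sqrt{119}}{3}\right) = -23314 + \frac{\sqrt{119}}{3}$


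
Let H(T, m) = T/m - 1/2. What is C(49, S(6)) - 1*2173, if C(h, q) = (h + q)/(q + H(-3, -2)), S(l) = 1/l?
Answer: -14916/7 ≈ -2130.9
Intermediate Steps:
H(T, m) = -½ + T/m (H(T, m) = T/m - 1*½ = T/m - ½ = -½ + T/m)
C(h, q) = (h + q)/(1 + q) (C(h, q) = (h + q)/(q + (-3 - ½*(-2))/(-2)) = (h + q)/(q - (-3 + 1)/2) = (h + q)/(q - ½*(-2)) = (h + q)/(q + 1) = (h + q)/(1 + q))
C(49, S(6)) - 1*2173 = (49 + 1/6)/(1 + 1/6) - 1*2173 = (49 + ⅙)/(1 + ⅙) - 2173 = (295/6)/(7/6) - 2173 = (6/7)*(295/6) - 2173 = 295/7 - 2173 = -14916/7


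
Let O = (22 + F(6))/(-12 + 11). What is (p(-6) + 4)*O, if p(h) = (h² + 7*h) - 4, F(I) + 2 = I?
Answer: 156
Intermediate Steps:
F(I) = -2 + I
p(h) = -4 + h² + 7*h
O = -26 (O = (22 + (-2 + 6))/(-12 + 11) = (22 + 4)/(-1) = 26*(-1) = -26)
(p(-6) + 4)*O = ((-4 + (-6)² + 7*(-6)) + 4)*(-26) = ((-4 + 36 - 42) + 4)*(-26) = (-10 + 4)*(-26) = -6*(-26) = 156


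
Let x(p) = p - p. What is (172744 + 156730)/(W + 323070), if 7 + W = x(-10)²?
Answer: 329474/323063 ≈ 1.0198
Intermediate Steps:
x(p) = 0
W = -7 (W = -7 + 0² = -7 + 0 = -7)
(172744 + 156730)/(W + 323070) = (172744 + 156730)/(-7 + 323070) = 329474/323063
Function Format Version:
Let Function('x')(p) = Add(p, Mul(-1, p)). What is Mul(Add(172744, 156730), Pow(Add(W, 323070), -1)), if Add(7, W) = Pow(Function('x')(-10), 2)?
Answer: Rational(329474, 323063) ≈ 1.0198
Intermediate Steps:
Function('x')(p) = 0
W = -7 (W = Add(-7, Pow(0, 2)) = Add(-7, 0) = -7)
Mul(Add(172744, 156730), Pow(Add(W, 323070), -1)) = Mul(Add(172744, 156730), Pow(Add(-7, 323070), -1)) = Mul(329474, Pow(323063, -1)) = Mul(329474, Rational(1, 323063)) = Rational(329474, 323063)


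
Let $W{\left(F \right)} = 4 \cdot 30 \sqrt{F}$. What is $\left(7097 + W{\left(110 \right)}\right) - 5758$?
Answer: $1339 + 120 \sqrt{110} \approx 2597.6$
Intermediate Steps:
$W{\left(F \right)} = 120 \sqrt{F}$
$\left(7097 + W{\left(110 \right)}\right) - 5758 = \left(7097 + 120 \sqrt{110}\right) - 5758 = 1339 + 120 \sqrt{110}$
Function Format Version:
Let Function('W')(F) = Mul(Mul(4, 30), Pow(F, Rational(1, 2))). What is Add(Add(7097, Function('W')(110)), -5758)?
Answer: Add(1339, Mul(120, Pow(110, Rational(1, 2)))) ≈ 2597.6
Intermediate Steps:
Function('W')(F) = Mul(120, Pow(F, Rational(1, 2)))
Add(Add(7097, Function('W')(110)), -5758) = Add(Add(7097, Mul(120, Pow(110, Rational(1, 2)))), -5758) = Add(1339, Mul(120, Pow(110, Rational(1, 2))))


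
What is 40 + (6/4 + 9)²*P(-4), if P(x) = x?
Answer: -401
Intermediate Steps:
40 + (6/4 + 9)²*P(-4) = 40 + (6/4 + 9)²*(-4) = 40 + (6*(¼) + 9)²*(-4) = 40 + (3/2 + 9)²*(-4) = 40 + (21/2)²*(-4) = 40 + (441/4)*(-4) = 40 - 441 = -401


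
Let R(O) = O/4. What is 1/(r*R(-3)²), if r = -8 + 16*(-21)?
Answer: -2/387 ≈ -0.0051680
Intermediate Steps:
R(O) = O/4 (R(O) = O*(¼) = O/4)
r = -344 (r = -8 - 336 = -344)
1/(r*R(-3)²) = 1/(-344*((¼)*(-3))²) = 1/(-344*(-¾)²) = 1/(-344*9/16) = 1/(-387/2) = -2/387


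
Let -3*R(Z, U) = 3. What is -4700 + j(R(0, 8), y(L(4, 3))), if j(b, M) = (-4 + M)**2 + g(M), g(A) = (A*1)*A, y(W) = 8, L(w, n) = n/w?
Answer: -4620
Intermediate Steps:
R(Z, U) = -1 (R(Z, U) = -1/3*3 = -1)
g(A) = A**2 (g(A) = A*A = A**2)
j(b, M) = M**2 + (-4 + M)**2 (j(b, M) = (-4 + M)**2 + M**2 = M**2 + (-4 + M)**2)
-4700 + j(R(0, 8), y(L(4, 3))) = -4700 + (8**2 + (-4 + 8)**2) = -4700 + (64 + 4**2) = -4700 + (64 + 16) = -4700 + 80 = -4620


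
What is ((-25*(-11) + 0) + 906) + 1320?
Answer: 2501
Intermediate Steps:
((-25*(-11) + 0) + 906) + 1320 = ((275 + 0) + 906) + 1320 = (275 + 906) + 1320 = 1181 + 1320 = 2501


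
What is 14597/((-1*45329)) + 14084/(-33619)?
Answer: -1129150179/1523915651 ≈ -0.74095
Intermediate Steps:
14597/((-1*45329)) + 14084/(-33619) = 14597/(-45329) + 14084*(-1/33619) = 14597*(-1/45329) - 14084/33619 = -14597/45329 - 14084/33619 = -1129150179/1523915651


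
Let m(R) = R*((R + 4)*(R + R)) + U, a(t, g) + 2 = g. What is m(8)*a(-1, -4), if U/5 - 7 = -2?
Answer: -9366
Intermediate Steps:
U = 25 (U = 35 + 5*(-2) = 35 - 10 = 25)
a(t, g) = -2 + g
m(R) = 25 + 2*R²*(4 + R) (m(R) = R*((R + 4)*(R + R)) + 25 = R*((4 + R)*(2*R)) + 25 = R*(2*R*(4 + R)) + 25 = 2*R²*(4 + R) + 25 = 25 + 2*R²*(4 + R))
m(8)*a(-1, -4) = (25 + 2*8³ + 8*8²)*(-2 - 4) = (25 + 2*512 + 8*64)*(-6) = (25 + 1024 + 512)*(-6) = 1561*(-6) = -9366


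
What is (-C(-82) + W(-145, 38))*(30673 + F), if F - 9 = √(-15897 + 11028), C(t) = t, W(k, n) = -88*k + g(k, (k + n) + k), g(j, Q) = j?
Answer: 389569354 + 38091*I*√541 ≈ 3.8957e+8 + 8.8597e+5*I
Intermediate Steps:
W(k, n) = -87*k (W(k, n) = -88*k + k = -87*k)
F = 9 + 3*I*√541 (F = 9 + √(-15897 + 11028) = 9 + √(-4869) = 9 + 3*I*√541 ≈ 9.0 + 69.778*I)
(-C(-82) + W(-145, 38))*(30673 + F) = (-1*(-82) - 87*(-145))*(30673 + (9 + 3*I*√541)) = (82 + 12615)*(30682 + 3*I*√541) = 12697*(30682 + 3*I*√541) = 389569354 + 38091*I*√541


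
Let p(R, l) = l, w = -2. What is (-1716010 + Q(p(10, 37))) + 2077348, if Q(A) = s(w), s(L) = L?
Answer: 361336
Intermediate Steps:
Q(A) = -2
(-1716010 + Q(p(10, 37))) + 2077348 = (-1716010 - 2) + 2077348 = -1716012 + 2077348 = 361336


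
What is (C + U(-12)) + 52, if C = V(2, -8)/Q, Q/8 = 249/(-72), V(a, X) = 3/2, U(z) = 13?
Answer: 10781/166 ≈ 64.946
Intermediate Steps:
V(a, X) = 3/2 (V(a, X) = 3*(1/2) = 3/2)
Q = -83/3 (Q = 8*(249/(-72)) = 8*(249*(-1/72)) = 8*(-83/24) = -83/3 ≈ -27.667)
C = -9/166 (C = 3/(2*(-83/3)) = (3/2)*(-3/83) = -9/166 ≈ -0.054217)
(C + U(-12)) + 52 = (-9/166 + 13) + 52 = 2149/166 + 52 = 10781/166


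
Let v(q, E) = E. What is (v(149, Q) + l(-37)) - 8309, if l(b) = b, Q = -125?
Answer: -8471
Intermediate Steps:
(v(149, Q) + l(-37)) - 8309 = (-125 - 37) - 8309 = -162 - 8309 = -8471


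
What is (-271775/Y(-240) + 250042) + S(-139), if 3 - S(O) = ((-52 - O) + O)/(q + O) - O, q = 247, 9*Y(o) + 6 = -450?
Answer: 1047629975/4104 ≈ 2.5527e+5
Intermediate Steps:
Y(o) = -152/3 (Y(o) = -2/3 + (1/9)*(-450) = -2/3 - 50 = -152/3)
S(O) = 3 + O + 52/(247 + O) (S(O) = 3 - (((-52 - O) + O)/(247 + O) - O) = 3 - (-52/(247 + O) - O) = 3 - (-O - 52/(247 + O)) = 3 + (O + 52/(247 + O)) = 3 + O + 52/(247 + O))
(-271775/Y(-240) + 250042) + S(-139) = (-271775/(-152/3) + 250042) + (793 + (-139)**2 + 250*(-139))/(247 - 139) = (-271775*(-3/152) + 250042) + (793 + 19321 - 34750)/108 = (815325/152 + 250042) + (1/108)*(-14636) = 38821709/152 - 3659/27 = 1047629975/4104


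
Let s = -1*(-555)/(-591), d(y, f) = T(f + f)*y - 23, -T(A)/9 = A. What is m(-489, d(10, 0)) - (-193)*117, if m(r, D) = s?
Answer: 4448272/197 ≈ 22580.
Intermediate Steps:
T(A) = -9*A
d(y, f) = -23 - 18*f*y (d(y, f) = (-9*(f + f))*y - 23 = (-18*f)*y - 23 = -18*f*y - 23 = -23 - 18*f*y)
s = -185/197 (s = 555*(-1/591) = -185/197 ≈ -0.93909)
m(r, D) = -185/197
m(-489, d(10, 0)) - (-193)*117 = -185/197 - (-193)*117 = -185/197 - 1*(-22581) = -185/197 + 22581 = 4448272/197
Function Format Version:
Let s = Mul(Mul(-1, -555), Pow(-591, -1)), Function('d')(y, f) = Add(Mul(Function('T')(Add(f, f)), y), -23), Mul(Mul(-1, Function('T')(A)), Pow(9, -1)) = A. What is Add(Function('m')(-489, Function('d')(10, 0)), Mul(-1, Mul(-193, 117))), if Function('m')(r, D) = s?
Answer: Rational(4448272, 197) ≈ 22580.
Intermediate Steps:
Function('T')(A) = Mul(-9, A)
Function('d')(y, f) = Add(-23, Mul(-18, f, y)) (Function('d')(y, f) = Add(Mul(Mul(-9, Add(f, f)), y), -23) = Add(Mul(Mul(-9, Mul(2, f)), y), -23) = Add(Mul(Mul(-18, f), y), -23) = Add(Mul(-18, f, y), -23) = Add(-23, Mul(-18, f, y)))
s = Rational(-185, 197) (s = Mul(555, Rational(-1, 591)) = Rational(-185, 197) ≈ -0.93909)
Function('m')(r, D) = Rational(-185, 197)
Add(Function('m')(-489, Function('d')(10, 0)), Mul(-1, Mul(-193, 117))) = Add(Rational(-185, 197), Mul(-1, Mul(-193, 117))) = Add(Rational(-185, 197), Mul(-1, -22581)) = Add(Rational(-185, 197), 22581) = Rational(4448272, 197)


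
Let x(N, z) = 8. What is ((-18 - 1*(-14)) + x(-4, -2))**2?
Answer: 16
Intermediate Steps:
((-18 - 1*(-14)) + x(-4, -2))**2 = ((-18 - 1*(-14)) + 8)**2 = ((-18 + 14) + 8)**2 = (-4 + 8)**2 = 4**2 = 16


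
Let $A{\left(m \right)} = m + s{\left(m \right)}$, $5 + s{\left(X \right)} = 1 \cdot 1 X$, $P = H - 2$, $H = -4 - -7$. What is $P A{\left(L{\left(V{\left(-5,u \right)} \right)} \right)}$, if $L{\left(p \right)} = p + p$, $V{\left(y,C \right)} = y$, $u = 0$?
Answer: $-25$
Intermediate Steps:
$H = 3$ ($H = -4 + 7 = 3$)
$P = 1$ ($P = 3 - 2 = 1$)
$L{\left(p \right)} = 2 p$
$s{\left(X \right)} = -5 + X$ ($s{\left(X \right)} = -5 + 1 \cdot 1 X = -5 + 1 X = -5 + X$)
$A{\left(m \right)} = -5 + 2 m$ ($A{\left(m \right)} = m + \left(-5 + m\right) = -5 + 2 m$)
$P A{\left(L{\left(V{\left(-5,u \right)} \right)} \right)} = 1 \left(-5 + 2 \cdot 2 \left(-5\right)\right) = 1 \left(-5 + 2 \left(-10\right)\right) = 1 \left(-5 - 20\right) = 1 \left(-25\right) = -25$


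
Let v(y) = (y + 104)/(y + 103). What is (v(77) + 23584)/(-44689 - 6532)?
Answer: -4245301/9219780 ≈ -0.46046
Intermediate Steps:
v(y) = (104 + y)/(103 + y)
(v(77) + 23584)/(-44689 - 6532) = ((104 + 77)/(103 + 77) + 23584)/(-44689 - 6532) = (181/180 + 23584)/(-51221) = ((1/180)*181 + 23584)*(-1/51221) = (181/180 + 23584)*(-1/51221) = (4245301/180)*(-1/51221) = -4245301/9219780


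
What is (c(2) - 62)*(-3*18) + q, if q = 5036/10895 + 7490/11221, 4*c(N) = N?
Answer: 58019949243/17464685 ≈ 3322.1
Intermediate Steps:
c(N) = N/4
q = 19730358/17464685 (q = 5036*(1/10895) + 7490*(1/11221) = 5036/10895 + 1070/1603 = 19730358/17464685 ≈ 1.1297)
(c(2) - 62)*(-3*18) + q = ((¼)*2 - 62)*(-3*18) + 19730358/17464685 = (½ - 62)*(-54) + 19730358/17464685 = -123/2*(-54) + 19730358/17464685 = 3321 + 19730358/17464685 = 58019949243/17464685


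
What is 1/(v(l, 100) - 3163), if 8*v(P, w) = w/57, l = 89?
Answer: -114/360557 ≈ -0.00031618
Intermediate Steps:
v(P, w) = w/456 (v(P, w) = (w/57)/8 = w/456)
1/(v(l, 100) - 3163) = 1/((1/456)*100 - 3163) = 1/(25/114 - 3163) = 1/(-360557/114) = -114/360557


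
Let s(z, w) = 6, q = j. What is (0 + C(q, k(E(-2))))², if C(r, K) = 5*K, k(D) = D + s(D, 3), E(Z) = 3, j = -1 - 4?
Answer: 2025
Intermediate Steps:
j = -5
q = -5
k(D) = 6 + D (k(D) = D + 6 = 6 + D)
(0 + C(q, k(E(-2))))² = (0 + 5*(6 + 3))² = (0 + 5*9)² = (0 + 45)² = 45² = 2025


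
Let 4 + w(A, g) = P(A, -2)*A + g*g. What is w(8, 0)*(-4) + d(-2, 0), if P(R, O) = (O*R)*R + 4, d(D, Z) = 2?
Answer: 3986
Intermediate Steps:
P(R, O) = 4 + O*R² (P(R, O) = O*R² + 4 = 4 + O*R²)
w(A, g) = -4 + g² + A*(4 - 2*A²) (w(A, g) = -4 + ((4 - 2*A²)*A + g*g) = -4 + (A*(4 - 2*A²) + g²) = -4 + (g² + A*(4 - 2*A²)) = -4 + g² + A*(4 - 2*A²))
w(8, 0)*(-4) + d(-2, 0) = (-4 + 0² - 2*8*(-2 + 8²))*(-4) + 2 = (-4 + 0 - 2*8*(-2 + 64))*(-4) + 2 = (-4 + 0 - 2*8*62)*(-4) + 2 = (-4 + 0 - 992)*(-4) + 2 = -996*(-4) + 2 = 3984 + 2 = 3986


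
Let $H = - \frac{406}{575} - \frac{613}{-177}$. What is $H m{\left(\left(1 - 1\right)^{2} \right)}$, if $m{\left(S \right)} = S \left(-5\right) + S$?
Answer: $0$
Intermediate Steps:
$H = \frac{280613}{101775}$ ($H = \left(-406\right) \frac{1}{575} - - \frac{613}{177} = - \frac{406}{575} + \frac{613}{177} = \frac{280613}{101775} \approx 2.7572$)
$m{\left(S \right)} = - 4 S$ ($m{\left(S \right)} = - 5 S + S = - 4 S$)
$H m{\left(\left(1 - 1\right)^{2} \right)} = \frac{280613 \left(- 4 \left(1 - 1\right)^{2}\right)}{101775} = \frac{280613 \left(- 4 \cdot 0^{2}\right)}{101775} = \frac{280613 \left(\left(-4\right) 0\right)}{101775} = \frac{280613}{101775} \cdot 0 = 0$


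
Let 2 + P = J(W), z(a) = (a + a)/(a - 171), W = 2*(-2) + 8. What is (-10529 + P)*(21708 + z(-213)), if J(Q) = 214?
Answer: -14334264411/64 ≈ -2.2397e+8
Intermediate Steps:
W = 4 (W = -4 + 8 = 4)
z(a) = 2*a/(-171 + a) (z(a) = (2*a)/(-171 + a) = 2*a/(-171 + a))
P = 212 (P = -2 + 214 = 212)
(-10529 + P)*(21708 + z(-213)) = (-10529 + 212)*(21708 + 2*(-213)/(-171 - 213)) = -10317*(21708 + 2*(-213)/(-384)) = -10317*(21708 + 2*(-213)*(-1/384)) = -10317*(21708 + 71/64) = -10317*1389383/64 = -14334264411/64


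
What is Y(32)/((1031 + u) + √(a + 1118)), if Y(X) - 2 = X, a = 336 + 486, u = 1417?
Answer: 20808/1497691 - 17*√485/1497691 ≈ 0.013643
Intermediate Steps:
a = 822
Y(X) = 2 + X
Y(32)/((1031 + u) + √(a + 1118)) = (2 + 32)/((1031 + 1417) + √(822 + 1118)) = 34/(2448 + √1940) = 34/(2448 + 2*√485)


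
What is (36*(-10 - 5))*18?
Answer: -9720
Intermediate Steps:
(36*(-10 - 5))*18 = (36*(-15))*18 = -540*18 = -9720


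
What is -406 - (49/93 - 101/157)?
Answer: -5926306/14601 ≈ -405.88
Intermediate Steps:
-406 - (49/93 - 101/157) = -406 - 1*(-1700/14601) = -406 + 1700/14601 = -5926306/14601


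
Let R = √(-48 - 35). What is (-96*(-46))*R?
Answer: 4416*I*√83 ≈ 40232.0*I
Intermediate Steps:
R = I*√83 (R = √(-83) = I*√83 ≈ 9.1104*I)
(-96*(-46))*R = (-96*(-46))*(I*√83) = 4416*(I*√83) = 4416*I*√83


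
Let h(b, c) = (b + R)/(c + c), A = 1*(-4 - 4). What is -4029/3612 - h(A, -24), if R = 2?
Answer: -2987/2408 ≈ -1.2404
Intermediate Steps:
A = -8 (A = 1*(-8) = -8)
h(b, c) = (2 + b)/(2*c) (h(b, c) = (b + 2)/(c + c) = (2 + b)/((2*c)) = (2 + b)*(1/(2*c)) = (2 + b)/(2*c))
-4029/3612 - h(A, -24) = -4029/3612 - (2 - 8)/(2*(-24)) = -4029*1/3612 - (-1)*(-6)/(2*24) = -1343/1204 - 1*⅛ = -1343/1204 - ⅛ = -2987/2408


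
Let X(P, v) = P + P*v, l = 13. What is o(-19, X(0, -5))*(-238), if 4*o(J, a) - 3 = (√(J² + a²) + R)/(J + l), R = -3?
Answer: -119/6 ≈ -19.833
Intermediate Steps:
o(J, a) = ¾ + (-3 + √(J² + a²))/(4*(13 + J)) (o(J, a) = ¾ + ((√(J² + a²) - 3)/(J + 13))/4 = ¾ + ((-3 + √(J² + a²))/(13 + J))/4 = ¾ + (-3 + √(J² + a²))/(4*(13 + J)))
o(-19, X(0, -5))*(-238) = ((36 + √((-19)² + (0*(1 - 5))²) + 3*(-19))/(4*(13 - 19)))*(-238) = ((¼)*(36 + √(361 + (0*(-4))²) - 57)/(-6))*(-238) = ((¼)*(-⅙)*(36 + √(361 + 0²) - 57))*(-238) = ((¼)*(-⅙)*(36 + √(361 + 0) - 57))*(-238) = ((¼)*(-⅙)*(36 + √361 - 57))*(-238) = ((¼)*(-⅙)*(36 + 19 - 57))*(-238) = ((¼)*(-⅙)*(-2))*(-238) = (1/12)*(-238) = -119/6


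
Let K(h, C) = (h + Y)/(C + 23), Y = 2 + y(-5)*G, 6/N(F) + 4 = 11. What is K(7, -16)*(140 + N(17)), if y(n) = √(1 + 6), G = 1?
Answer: 8874/49 + 986*√7/49 ≈ 234.34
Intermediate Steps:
N(F) = 6/7 (N(F) = 6/(-4 + 11) = 6/7)
y(n) = √7
Y = 2 + √7 (Y = 2 + √7*1 = 2 + √7 ≈ 4.6458)
K(h, C) = (2 + h + √7)/(23 + C) (K(h, C) = (h + (2 + √7))/(C + 23) = (2 + h + √7)/(23 + C))
K(7, -16)*(140 + N(17)) = ((2 + 7 + √7)/(23 - 16))*(140 + 6/7) = ((9 + √7)/7)*(986/7) = (9/7 + √7/7)*(986/7) = 8874/49 + 986*√7/49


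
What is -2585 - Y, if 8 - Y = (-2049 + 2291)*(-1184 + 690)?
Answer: -122141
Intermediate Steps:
Y = 119556 (Y = 8 - (-2049 + 2291)*(-1184 + 690) = 8 - 242*(-494) = 8 - 1*(-119548) = 8 + 119548 = 119556)
-2585 - Y = -2585 - 1*119556 = -2585 - 119556 = -122141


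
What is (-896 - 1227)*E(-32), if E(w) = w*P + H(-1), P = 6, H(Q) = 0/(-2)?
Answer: 407616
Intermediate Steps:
H(Q) = 0 (H(Q) = 0*(-1/2) = 0)
E(w) = 6*w (E(w) = w*6 + 0 = 6*w + 0 = 6*w)
(-896 - 1227)*E(-32) = (-896 - 1227)*(6*(-32)) = -2123*(-192) = 407616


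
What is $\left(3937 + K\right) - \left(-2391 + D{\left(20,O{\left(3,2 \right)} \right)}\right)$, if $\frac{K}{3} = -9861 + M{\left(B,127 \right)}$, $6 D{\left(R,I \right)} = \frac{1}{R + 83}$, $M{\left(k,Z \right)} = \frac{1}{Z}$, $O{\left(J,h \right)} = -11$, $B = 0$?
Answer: $- \frac{1825190203}{78486} \approx -23255.0$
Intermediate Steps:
$D{\left(R,I \right)} = \frac{1}{6 \left(83 + R\right)}$ ($D{\left(R,I \right)} = \frac{1}{6 \left(R + 83\right)} = \frac{1}{6 \left(83 + R\right)}$)
$K = - \frac{3757038}{127}$ ($K = 3 \left(-9861 + \frac{1}{127}\right) = 3 \left(- \frac{1252346}{127}\right) = - \frac{3757038}{127} \approx -29583.0$)
$\left(3937 + K\right) - \left(-2391 + D{\left(20,O{\left(3,2 \right)} \right)}\right) = \left(3937 - \frac{3757038}{127}\right) + \left(2391 - \frac{1}{6 \left(83 + 20\right)}\right) = - \frac{3257039}{127} + \left(2391 - \frac{1}{6 \cdot 103}\right) = - \frac{3257039}{127} + \left(2391 - \frac{1}{6} \cdot \frac{1}{103}\right) = - \frac{3257039}{127} + \left(2391 - \frac{1}{618}\right) = - \frac{3257039}{127} + \frac{1477637}{618} = - \frac{1825190203}{78486}$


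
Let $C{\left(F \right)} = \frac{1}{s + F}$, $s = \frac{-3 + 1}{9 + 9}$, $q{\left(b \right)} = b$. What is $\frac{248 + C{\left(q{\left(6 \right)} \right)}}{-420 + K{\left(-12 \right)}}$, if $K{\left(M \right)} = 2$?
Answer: $- \frac{13153}{22154} \approx -0.59371$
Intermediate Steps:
$s = - \frac{1}{9}$ ($s = - \frac{2}{18} = \left(-2\right) \frac{1}{18} = - \frac{1}{9} \approx -0.11111$)
$C{\left(F \right)} = \frac{1}{- \frac{1}{9} + F}$
$\frac{248 + C{\left(q{\left(6 \right)} \right)}}{-420 + K{\left(-12 \right)}} = \frac{248 + \frac{9}{-1 + 9 \cdot 6}}{-420 + 2} = \frac{248 + \frac{9}{-1 + 54}}{-418} = \left(248 + \frac{9}{53}\right) \left(- \frac{1}{418}\right) = \frac{13153}{53} \left(- \frac{1}{418}\right) = - \frac{13153}{22154}$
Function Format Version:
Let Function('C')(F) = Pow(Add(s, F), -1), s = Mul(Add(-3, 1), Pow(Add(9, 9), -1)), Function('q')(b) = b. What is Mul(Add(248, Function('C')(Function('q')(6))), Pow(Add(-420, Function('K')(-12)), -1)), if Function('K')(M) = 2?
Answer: Rational(-13153, 22154) ≈ -0.59371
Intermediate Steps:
s = Rational(-1, 9) (s = Mul(-2, Pow(18, -1)) = Mul(-2, Rational(1, 18)) = Rational(-1, 9) ≈ -0.11111)
Function('C')(F) = Pow(Add(Rational(-1, 9), F), -1)
Mul(Add(248, Function('C')(Function('q')(6))), Pow(Add(-420, Function('K')(-12)), -1)) = Mul(Add(248, Mul(9, Pow(Add(-1, Mul(9, 6)), -1))), Pow(Add(-420, 2), -1)) = Mul(Add(248, Mul(9, Pow(Add(-1, 54), -1))), Pow(-418, -1)) = Mul(Add(248, Mul(9, Pow(53, -1))), Rational(-1, 418)) = Mul(Add(248, Mul(9, Rational(1, 53))), Rational(-1, 418)) = Mul(Add(248, Rational(9, 53)), Rational(-1, 418)) = Mul(Rational(13153, 53), Rational(-1, 418)) = Rational(-13153, 22154)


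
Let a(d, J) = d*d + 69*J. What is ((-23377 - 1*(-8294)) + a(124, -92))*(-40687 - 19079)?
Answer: 361883130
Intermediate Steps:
a(d, J) = d² + 69*J
((-23377 - 1*(-8294)) + a(124, -92))*(-40687 - 19079) = ((-23377 - 1*(-8294)) + (124² + 69*(-92)))*(-40687 - 19079) = ((-23377 + 8294) + (15376 - 6348))*(-59766) = (-15083 + 9028)*(-59766) = -6055*(-59766) = 361883130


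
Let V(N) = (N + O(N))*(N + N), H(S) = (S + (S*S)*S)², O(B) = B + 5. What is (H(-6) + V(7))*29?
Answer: 1436950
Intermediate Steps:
O(B) = 5 + B
H(S) = (S + S³)² (H(S) = (S + S²*S)² = (S + S³)²)
V(N) = 2*N*(5 + 2*N) (V(N) = (N + (5 + N))*(N + N) = (5 + 2*N)*(2*N) = 2*N*(5 + 2*N))
(H(-6) + V(7))*29 = ((-6)²*(1 + (-6)²)² + 2*7*(5 + 2*7))*29 = (36*(1 + 36)² + 2*7*(5 + 14))*29 = (36*37² + 2*7*19)*29 = (36*1369 + 266)*29 = (49284 + 266)*29 = 49550*29 = 1436950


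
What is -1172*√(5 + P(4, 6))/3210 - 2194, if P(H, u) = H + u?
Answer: -2194 - 586*√15/1605 ≈ -2195.4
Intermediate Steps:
-1172*√(5 + P(4, 6))/3210 - 2194 = -1172*√(5 + (4 + 6))/3210 - 2194 = -1172*√(5 + 10)*(1/3210) - 2194 = -1172*√15*(1/3210) - 2194 = -586*√15/1605 - 2194 = -2194 - 586*√15/1605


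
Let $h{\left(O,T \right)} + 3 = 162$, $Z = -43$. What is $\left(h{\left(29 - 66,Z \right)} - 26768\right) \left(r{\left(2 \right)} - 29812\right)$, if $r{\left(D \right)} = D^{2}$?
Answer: $793161072$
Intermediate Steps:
$h{\left(O,T \right)} = 159$ ($h{\left(O,T \right)} = -3 + 162 = 159$)
$\left(h{\left(29 - 66,Z \right)} - 26768\right) \left(r{\left(2 \right)} - 29812\right) = \left(159 - 26768\right) \left(2^{2} - 29812\right) = - 26609 \left(4 - 29812\right) = \left(-26609\right) \left(-29808\right) = 793161072$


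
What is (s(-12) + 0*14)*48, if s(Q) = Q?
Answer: -576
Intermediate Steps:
(s(-12) + 0*14)*48 = (-12 + 0*14)*48 = (-12 + 0)*48 = -12*48 = -576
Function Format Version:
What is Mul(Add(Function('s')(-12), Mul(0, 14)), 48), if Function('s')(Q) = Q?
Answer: -576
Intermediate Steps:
Mul(Add(Function('s')(-12), Mul(0, 14)), 48) = Mul(Add(-12, Mul(0, 14)), 48) = Mul(Add(-12, 0), 48) = Mul(-12, 48) = -576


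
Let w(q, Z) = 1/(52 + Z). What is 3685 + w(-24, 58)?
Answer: 405351/110 ≈ 3685.0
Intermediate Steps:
3685 + w(-24, 58) = 3685 + 1/(52 + 58) = 3685 + 1/110 = 405351/110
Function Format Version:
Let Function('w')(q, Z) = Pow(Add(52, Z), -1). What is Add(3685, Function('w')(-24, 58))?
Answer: Rational(405351, 110) ≈ 3685.0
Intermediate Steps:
Add(3685, Function('w')(-24, 58)) = Add(3685, Pow(Add(52, 58), -1)) = Add(3685, Pow(110, -1)) = Add(3685, Rational(1, 110)) = Rational(405351, 110)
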